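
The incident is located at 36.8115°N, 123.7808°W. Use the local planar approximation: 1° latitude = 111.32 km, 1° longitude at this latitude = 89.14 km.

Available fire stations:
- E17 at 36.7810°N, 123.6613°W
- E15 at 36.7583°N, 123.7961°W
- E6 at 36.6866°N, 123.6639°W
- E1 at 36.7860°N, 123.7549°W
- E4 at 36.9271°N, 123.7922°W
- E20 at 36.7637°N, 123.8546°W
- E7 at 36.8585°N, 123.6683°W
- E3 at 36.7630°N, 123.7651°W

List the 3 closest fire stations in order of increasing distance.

E1, E3, E15

Distances from 36.8115°N, 123.7808°W:
E17: 11.1802 km
E15: 6.0772 km
E6: 17.3754 km
E1: 3.6590 km
E4: 12.9087 km
E20: 8.4612 km
E7: 11.3111 km
E3: 5.5775 km
Sorted: E1 (3.6590 km) < E3 (5.5775 km) < E15 (6.0772 km) < E20 (8.4612 km) < E17 (11.1802 km) < …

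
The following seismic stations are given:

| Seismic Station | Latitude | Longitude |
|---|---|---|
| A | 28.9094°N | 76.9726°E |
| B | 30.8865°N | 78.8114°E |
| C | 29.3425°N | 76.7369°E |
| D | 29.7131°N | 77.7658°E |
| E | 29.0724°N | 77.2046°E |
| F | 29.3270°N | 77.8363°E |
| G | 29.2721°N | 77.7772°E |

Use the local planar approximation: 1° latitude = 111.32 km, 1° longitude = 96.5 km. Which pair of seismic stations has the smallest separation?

Pairwise distances:
F–G: √((-0.0549·111.32)² + (-0.0591·96.5)²) = √(37.350041 + 32.525920) = 8.3592 km
A–E: √((0.1630·111.32)² + (0.2320·96.5)²) = √(329.246831 + 501.222544) = 28.8179 km
D–F: √((-0.3861·111.32)² + (0.0705·96.5)²) = √(1847.336446 + 46.284211) = 43.5158 km
D–G: √((-0.4410·111.32)² + (0.0114·96.5)²) = √(2410.036246 + 1.210220) = 49.1044 km
A–C: √((0.4331·111.32)² + (-0.2357·96.5)²) = √(2324.463670 + 517.337300) = 53.3085 km
C–E: √((-0.2701·111.32)² + (0.4677·96.5)²) = √(904.056481 + 2036.992202) = 54.2314 km
E–G: √((0.1997·111.32)² + (0.5726·96.5)²) = √(494.199754 + 3053.214485) = 59.5602 km
E–F: √((0.2546·111.32)² + (0.6317·96.5)²) = √(803.273045 + 3716.005777) = 67.2256 km
A–G: √((0.3627·111.32)² + (0.8046·96.5)²) = √(1630.202319 + 6028.575207) = 87.5144 km
D–E: √((-0.6407·111.32)² + (-0.5612·96.5)²) = √(5086.930959 + 2932.850674) = 89.5532 km
A–F: √((0.4176·111.32)² + (0.8637·96.5)²) = √(2161.062739 + 6946.730744) = 95.4348 km
C–G: √((-0.0704·111.32)² + (1.0403·96.5)²) = √(61.417440 + 10077.941282) = 100.6944 km
C–F: √((-0.0155·111.32)² + (1.0994·96.5)²) = √(2.977212 + 11255.533682) = 106.1061 km
C–D: √((0.3706·111.32)² + (1.0289·96.5)²) = √(1701.990867 + 9858.275734) = 107.5187 km
A–D: √((0.8037·111.32)² + (0.7932·96.5)²) = √(8004.502267 + 5858.953318) = 117.7432 km
B–D: √((-1.1734·111.32)² + (-1.0456·96.5)²) = √(17062.338869 + 10180.890720) = 165.0552 km
B–F: √((-1.5595·111.32)² + (-0.9751·96.5)²) = √(30138.189101 + 8854.273638) = 197.4651 km
B–G: √((-1.6144·111.32)² + (-1.0342·96.5)²) = √(32297.484100 + 9960.099880) = 205.5665 km
B–E: √((-1.8141·111.32)² + (-1.6068·96.5)²) = √(40782.030206 + 24042.425158) = 254.6065 km
B–C: √((-1.5440·111.32)² + (-2.0745·96.5)²) = √(29542.074384 + 40075.735816) = 263.8519 km
A–B: √((1.9771·111.32)² + (1.8388·96.5)²) = √(48439.947920 + 31486.444114) = 282.7126 km
Closest pair: F–G at 8.3592 km.

F and G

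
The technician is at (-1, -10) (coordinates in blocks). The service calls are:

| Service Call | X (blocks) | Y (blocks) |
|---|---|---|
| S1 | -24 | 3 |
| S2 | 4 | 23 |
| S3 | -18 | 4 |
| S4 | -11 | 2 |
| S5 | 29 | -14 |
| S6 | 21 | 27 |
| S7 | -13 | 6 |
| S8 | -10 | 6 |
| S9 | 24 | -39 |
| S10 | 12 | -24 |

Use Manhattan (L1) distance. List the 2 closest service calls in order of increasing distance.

Distances from (-1, -10):
S1: |-23| + |13| = 23 + 13 = 36 blocks
S2: |5| + |33| = 5 + 33 = 38 blocks
S3: |-17| + |14| = 17 + 14 = 31 blocks
S4: |-10| + |12| = 10 + 12 = 22 blocks
S5: |30| + |-4| = 30 + 4 = 34 blocks
S6: |22| + |37| = 22 + 37 = 59 blocks
S7: |-12| + |16| = 12 + 16 = 28 blocks
S8: |-9| + |16| = 9 + 16 = 25 blocks
S9: |25| + |-29| = 25 + 29 = 54 blocks
S10: |13| + |-14| = 13 + 14 = 27 blocks
Sorted: S4 (22 blocks) < S8 (25 blocks) < S10 (27 blocks) < S7 (28 blocks) < …

S4, S8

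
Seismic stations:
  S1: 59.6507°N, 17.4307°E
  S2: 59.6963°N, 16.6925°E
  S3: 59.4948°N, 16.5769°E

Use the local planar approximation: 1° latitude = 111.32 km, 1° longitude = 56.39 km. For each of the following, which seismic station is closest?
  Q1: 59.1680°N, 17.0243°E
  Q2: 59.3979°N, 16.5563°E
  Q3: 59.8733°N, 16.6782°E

Q1 at 59.1680°N, 17.0243°E:
  S1: √((0.4827·111.32)² + (0.4064·56.39)²) = √(2887.360381 + 525.184122) = 58.4170 km
  S2: √((0.5283·111.32)² + (-0.3318·56.39)²) = √(3458.657973 + 350.071659) = 61.7149 km
  S3: √((0.3268·111.32)² + (-0.4474·56.39)²) = √(1323.458998 + 636.496689) = 44.2714 km
  → nearest: S3 (44.2714 km)
Q2 at 59.3979°N, 16.5563°E:
  S1: √((0.2528·111.32)² + (0.8744·56.39)²) = √(791.955054 + 2431.221273) = 56.7730 km
  S2: √((0.2984·111.32)² + (0.1362·56.39)²) = √(1103.428083 + 58.987285) = 34.0942 km
  S3: √((0.0969·111.32)² + (0.0206·56.39)²) = √(116.357384 + 1.349394) = 10.8493 km
  → nearest: S3 (10.8493 km)
Q3 at 59.8733°N, 16.6782°E:
  S1: √((-0.2226·111.32)² + (0.7525·56.39)²) = √(614.040074 + 1800.599801) = 49.1390 km
  S2: √((-0.1770·111.32)² + (0.0143·56.39)²) = √(388.233429 + 0.650244) = 19.7201 km
  S3: √((-0.3785·111.32)² + (-0.1013·56.39)²) = √(1775.326203 + 32.630451) = 42.5201 km
  → nearest: S2 (19.7201 km)

Q1→S3; Q2→S3; Q3→S2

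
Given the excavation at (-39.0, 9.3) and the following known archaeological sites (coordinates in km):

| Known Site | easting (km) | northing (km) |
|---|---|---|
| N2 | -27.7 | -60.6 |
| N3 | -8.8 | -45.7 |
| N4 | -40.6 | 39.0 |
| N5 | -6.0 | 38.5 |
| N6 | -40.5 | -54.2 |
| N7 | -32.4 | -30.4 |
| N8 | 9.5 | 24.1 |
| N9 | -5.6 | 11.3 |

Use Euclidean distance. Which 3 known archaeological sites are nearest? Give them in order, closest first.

N4, N9, N7

Distances from (-39.0, 9.3):
N2: √((11.3)² + (-69.9)²) = √(127.690 + 4886.010) = 70.8 km
N3: √((30.2)² + (-55.0)²) = √(912.040 + 3025.000) = 62.7 km
N4: √((-1.6)² + (29.7)²) = √(2.560 + 882.090) = 29.7 km
N5: √((33.0)² + (29.2)²) = √(1089.000 + 852.640) = 44.1 km
N6: √((-1.5)² + (-63.5)²) = √(2.250 + 4032.250) = 63.5 km
N7: √((6.6)² + (-39.7)²) = √(43.560 + 1576.090) = 40.2 km
N8: √((48.5)² + (14.8)²) = √(2352.250 + 219.040) = 50.7 km
N9: √((33.4)² + (2.0)²) = √(1115.560 + 4.000) = 33.5 km
Sorted: N4 (29.7 km) < N9 (33.5 km) < N7 (40.2 km) < N5 (44.1 km) < N8 (50.7 km) < …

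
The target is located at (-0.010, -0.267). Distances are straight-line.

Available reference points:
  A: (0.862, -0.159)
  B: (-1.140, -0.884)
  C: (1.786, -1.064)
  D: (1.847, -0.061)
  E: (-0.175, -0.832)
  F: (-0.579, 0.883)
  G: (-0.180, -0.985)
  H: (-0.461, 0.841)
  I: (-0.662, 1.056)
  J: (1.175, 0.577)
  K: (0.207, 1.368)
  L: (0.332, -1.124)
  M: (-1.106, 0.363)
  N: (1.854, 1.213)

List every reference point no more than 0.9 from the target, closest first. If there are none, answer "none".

Distances from (-0.010, -0.267):
A: 0.879
B: 1.287
C: 1.965
D: 1.868
E: 0.589
F: 1.283
G: 0.738
H: 1.196
I: 1.475
J: 1.455
K: 1.649
L: 0.923
M: 1.264
N: 2.380
Threshold 0.9: E (0.589), G (0.738), A (0.879) are within range.

E, G, A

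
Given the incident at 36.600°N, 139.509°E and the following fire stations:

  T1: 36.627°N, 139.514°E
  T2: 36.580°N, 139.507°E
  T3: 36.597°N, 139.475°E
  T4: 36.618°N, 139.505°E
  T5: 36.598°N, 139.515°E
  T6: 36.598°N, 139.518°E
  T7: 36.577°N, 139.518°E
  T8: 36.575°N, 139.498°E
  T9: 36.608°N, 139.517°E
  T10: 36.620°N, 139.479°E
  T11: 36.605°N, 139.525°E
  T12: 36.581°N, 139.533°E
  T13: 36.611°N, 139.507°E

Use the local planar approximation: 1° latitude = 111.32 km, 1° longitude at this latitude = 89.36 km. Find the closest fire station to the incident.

T5

Distances from 36.600°N, 139.509°E:
T1: √((0.027·111.32)² + (0.005·89.36)²) = √(9.03387 + 0.19963) = 3.039 km
T2: √((-0.020·111.32)² + (-0.002·89.36)²) = √(4.95686 + 0.03194) = 2.234 km
T3: √((-0.003·111.32)² + (-0.034·89.36)²) = √(0.11153 + 9.23090) = 3.057 km
T4: √((0.018·111.32)² + (-0.004·89.36)²) = √(4.01505 + 0.12776) = 2.035 km
T5: √((-0.002·111.32)² + (0.006·89.36)²) = √(0.04957 + 0.28747) = 0.581 km
T6: √((-0.002·111.32)² + (0.009·89.36)²) = √(0.04957 + 0.64680) = 0.834 km
T7: √((-0.023·111.32)² + (0.009·89.36)²) = √(6.55544 + 0.64680) = 2.684 km
T8: √((-0.025·111.32)² + (-0.011·89.36)²) = √(7.74509 + 0.96621) = 2.951 km
T9: √((0.008·111.32)² + (0.008·89.36)²) = √(0.79310 + 0.51105) = 1.142 km
T10: √((0.020·111.32)² + (-0.030·89.36)²) = √(4.95686 + 7.18669) = 3.485 km
T11: √((0.005·111.32)² + (0.016·89.36)²) = √(0.30980 + 2.04421) = 1.534 km
T12: √((-0.019·111.32)² + (0.024·89.36)²) = √(4.47356 + 4.59948) = 3.012 km
T13: √((0.011·111.32)² + (-0.002·89.36)²) = √(1.49945 + 0.03194) = 1.237 km
Minimum: T5 at 0.581 km.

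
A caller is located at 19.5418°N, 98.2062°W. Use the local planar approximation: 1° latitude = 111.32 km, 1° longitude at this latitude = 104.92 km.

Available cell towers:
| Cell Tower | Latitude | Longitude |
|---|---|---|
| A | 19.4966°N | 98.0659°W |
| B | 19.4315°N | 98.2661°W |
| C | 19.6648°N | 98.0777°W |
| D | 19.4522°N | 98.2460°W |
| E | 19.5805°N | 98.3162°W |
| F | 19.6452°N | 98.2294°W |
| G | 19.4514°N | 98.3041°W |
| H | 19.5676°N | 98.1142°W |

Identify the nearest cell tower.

H

Distances from 19.5418°N, 98.2062°W:
A: 15.5565 km
B: 13.7935 km
C: 19.2159 km
D: 10.8131 km
E: 12.3190 km
F: 11.7650 km
G: 14.3798 km
H: 10.0709 km
Minimum: H at 10.0709 km.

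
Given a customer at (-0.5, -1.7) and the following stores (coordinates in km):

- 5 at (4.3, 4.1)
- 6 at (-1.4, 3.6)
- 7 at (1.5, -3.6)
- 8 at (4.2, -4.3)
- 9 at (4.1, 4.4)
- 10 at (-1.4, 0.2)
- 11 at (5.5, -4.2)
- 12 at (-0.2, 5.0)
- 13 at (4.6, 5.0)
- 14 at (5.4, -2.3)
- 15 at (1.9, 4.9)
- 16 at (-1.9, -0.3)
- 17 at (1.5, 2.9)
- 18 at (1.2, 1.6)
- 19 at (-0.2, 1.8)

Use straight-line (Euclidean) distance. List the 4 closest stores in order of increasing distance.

Distances from (-0.5, -1.7):
5: √((4.8)² + (5.8)²) = √(23.0400 + 33.6400) = 7.53 km
6: √((-0.9)² + (5.3)²) = √(0.8100 + 28.0900) = 5.38 km
7: √((2.0)² + (-1.9)²) = √(4.0000 + 3.6100) = 2.76 km
8: √((4.7)² + (-2.6)²) = √(22.0900 + 6.7600) = 5.37 km
9: √((4.6)² + (6.1)²) = √(21.1600 + 37.2100) = 7.64 km
10: √((-0.9)² + (1.9)²) = √(0.8100 + 3.6100) = 2.10 km
11: √((6.0)² + (-2.5)²) = √(36.0000 + 6.2500) = 6.50 km
12: √((0.3)² + (6.7)²) = √(0.0900 + 44.8900) = 6.71 km
13: √((5.1)² + (6.7)²) = √(26.0100 + 44.8900) = 8.42 km
14: √((5.9)² + (-0.6)²) = √(34.8100 + 0.3600) = 5.93 km
15: √((2.4)² + (6.6)²) = √(5.7600 + 43.5600) = 7.02 km
16: √((-1.4)² + (1.4)²) = √(1.9600 + 1.9600) = 1.98 km
17: √((2.0)² + (4.6)²) = √(4.0000 + 21.1600) = 5.02 km
18: √((1.7)² + (3.3)²) = √(2.8900 + 10.8900) = 3.71 km
19: √((0.3)² + (3.5)²) = √(0.0900 + 12.2500) = 3.51 km
Sorted: 16 (1.98 km) < 10 (2.10 km) < 7 (2.76 km) < 19 (3.51 km) < 18 (3.71 km) < 17 (5.02 km) < …

16, 10, 7, 19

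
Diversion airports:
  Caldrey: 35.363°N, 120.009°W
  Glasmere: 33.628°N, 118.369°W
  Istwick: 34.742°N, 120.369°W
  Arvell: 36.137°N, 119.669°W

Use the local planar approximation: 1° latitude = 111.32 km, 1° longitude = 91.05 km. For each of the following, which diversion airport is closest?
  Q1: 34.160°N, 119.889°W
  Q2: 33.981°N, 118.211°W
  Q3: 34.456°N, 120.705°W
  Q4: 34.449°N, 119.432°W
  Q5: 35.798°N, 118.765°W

Q1 at 34.160°N, 119.889°W:
  Caldrey: 134.363 km
  Glasmere: 150.535 km
  Istwick: 78.151 km
  Arvell: 220.989 km
  → nearest: Istwick (78.151 km)
Q2 at 33.981°N, 118.211°W:
  Caldrey: 224.652 km
  Glasmere: 41.846 km
  Istwick: 213.970 km
  Arvell: 274.273 km
  → nearest: Glasmere (41.846 km)
Q3 at 34.456°N, 120.705°W:
  Caldrey: 119.207 km
  Glasmere: 231.806 km
  Istwick: 44.154 km
  Arvell: 209.559 km
  → nearest: Istwick (44.154 km)
Q4 at 34.449°N, 119.432°W:
  Caldrey: 114.509 km
  Glasmere: 133.118 km
  Istwick: 91.336 km
  Arvell: 189.143 km
  → nearest: Istwick (91.336 km)
Q5 at 35.798°N, 118.765°W:
  Caldrey: 123.183 km
  Glasmere: 244.240 km
  Istwick: 187.478 km
  Arvell: 90.548 km
  → nearest: Arvell (90.548 km)

Q1→Istwick; Q2→Glasmere; Q3→Istwick; Q4→Istwick; Q5→Arvell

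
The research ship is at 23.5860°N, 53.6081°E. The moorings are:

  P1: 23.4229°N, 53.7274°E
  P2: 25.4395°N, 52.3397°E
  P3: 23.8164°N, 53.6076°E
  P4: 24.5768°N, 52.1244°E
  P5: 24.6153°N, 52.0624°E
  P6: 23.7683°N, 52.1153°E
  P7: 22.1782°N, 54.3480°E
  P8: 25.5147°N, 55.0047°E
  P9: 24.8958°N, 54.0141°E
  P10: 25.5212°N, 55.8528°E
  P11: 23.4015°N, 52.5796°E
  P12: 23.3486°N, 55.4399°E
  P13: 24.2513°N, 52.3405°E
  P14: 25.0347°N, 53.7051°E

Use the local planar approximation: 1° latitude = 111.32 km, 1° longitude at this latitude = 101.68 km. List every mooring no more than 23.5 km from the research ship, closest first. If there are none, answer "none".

P1

Distances from 23.5860°N, 53.6081°E:
P1: √((-0.1631·111.32)² + (0.1193·101.68)²) = √(329.650939 + 147.147186) = 21.8357 km
P2: √((1.8535·111.32)² + (-1.2684·101.68)²) = √(42572.737412 + 16633.496142) = 243.3233 km
P3: √((0.2304·111.32)² + (-0.0005·101.68)²) = √(657.826470 + 0.002585) = 25.6482 km
P4: √((0.9908·111.32)² + (-1.4837·101.68)²) = √(12165.175851 + 22759.528906) = 186.8815 km
P5: √((1.0293·111.32)² + (-1.5457·101.68)²) = √(13128.960475 + 24701.395478) = 194.5003 km
P6: √((0.1823·111.32)² + (-1.4928·101.68)²) = √(411.831662 + 23039.567801) = 153.1385 km
P7: √((-1.4078·111.32)² + (0.7399·101.68)²) = √(24559.997432 + 5660.009104) = 173.8390 km
P8: √((1.9287·111.32)² + (1.3966·101.68)²) = √(46097.328398 + 20165.785832) = 257.4162 km
P9: √((1.3098·111.32)² + (0.4060·101.68)²) = √(21259.662586 + 1704.210129) = 151.5384 km
P10: √((1.9352·111.32)² + (2.2447·101.68)²) = √(46408.561392 + 52093.997903) = 313.8512 km
P11: √((-0.1845·111.32)² + (-1.0285·101.68)²) = √(421.831625 + 10936.532985) = 106.5756 km
P12: √((-0.2374·111.32)² + (1.8318·101.68)²) = √(698.405779 + 34691.827995) = 188.1229 km
P13: √((0.6653·111.32)² + (-1.2676·101.68)²) = √(5485.060753 + 16612.520739) = 148.6526 km
P14: √((1.4487·111.32)² + (0.0970·101.68)²) = √(26007.781962 + 97.277980) = 161.5706 km
Threshold 23.5 km: P1 (21.8357 km) is within range.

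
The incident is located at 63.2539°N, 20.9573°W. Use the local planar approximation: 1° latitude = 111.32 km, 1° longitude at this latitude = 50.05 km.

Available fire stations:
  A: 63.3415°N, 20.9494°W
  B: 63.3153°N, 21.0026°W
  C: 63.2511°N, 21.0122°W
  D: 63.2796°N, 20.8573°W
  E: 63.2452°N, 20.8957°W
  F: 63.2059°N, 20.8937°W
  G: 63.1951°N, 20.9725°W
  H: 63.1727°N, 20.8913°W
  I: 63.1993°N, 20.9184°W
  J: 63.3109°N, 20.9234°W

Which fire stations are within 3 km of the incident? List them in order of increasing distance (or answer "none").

Distances from 63.2539°N, 20.9573°W:
A: √((0.0876·111.32)² + (0.0079·50.05)²) = √(95.094327 + 0.156337) = 9.7596 km
B: √((0.0614·111.32)² + (-0.0453·50.05)²) = √(46.717881 + 5.140491) = 7.2013 km
C: √((-0.0028·111.32)² + (-0.0549·50.05)²) = √(0.097154 + 7.550103) = 2.7654 km
D: √((0.0257·111.32)² + (0.1000·50.05)²) = √(8.184886 + 25.050025) = 5.7650 km
E: √((-0.0087·111.32)² + (0.0616·50.05)²) = √(0.937961 + 9.505382) = 3.2316 km
F: √((-0.0480·111.32)² + (0.0636·50.05)²) = √(28.551496 + 10.132635) = 6.2197 km
G: √((-0.0588·111.32)² + (-0.0152·50.05)²) = √(42.845089 + 0.578756) = 6.5897 km
H: √((-0.0812·111.32)² + (0.0660·50.05)²) = √(81.706847 + 10.911791) = 9.6239 km
I: √((-0.0546·111.32)² + (0.0389·50.05)²) = √(36.942959 + 3.790595) = 6.3823 km
J: √((0.0570·111.32)² + (0.0339·50.05)²) = √(40.262071 + 2.878774) = 6.5682 km
Threshold 3 km: C (2.7654 km) is within range.

C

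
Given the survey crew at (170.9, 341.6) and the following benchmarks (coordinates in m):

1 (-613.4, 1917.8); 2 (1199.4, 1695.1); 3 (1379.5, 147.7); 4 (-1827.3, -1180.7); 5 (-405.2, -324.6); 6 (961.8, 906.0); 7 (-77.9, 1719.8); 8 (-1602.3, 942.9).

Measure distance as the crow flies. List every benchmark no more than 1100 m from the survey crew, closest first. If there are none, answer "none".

Distances from (170.9, 341.6):
1: √((-784.3)² + (1576.2)²) = √(615126.490 + 2484406.440) = 1760.5 m
2: √((1028.5)² + (1353.5)²) = √(1057812.250 + 1831962.250) = 1699.9 m
3: √((1208.6)² + (-193.9)²) = √(1460713.960 + 37597.210) = 1224.1 m
4: √((-1998.2)² + (-1522.3)²) = √(3992803.240 + 2317397.290) = 2512.0 m
5: √((-576.1)² + (-666.2)²) = √(331891.210 + 443822.440) = 880.7 m
6: √((790.9)² + (564.4)²) = √(625522.810 + 318547.360) = 971.6 m
7: √((-248.8)² + (1378.2)²) = √(61901.440 + 1899435.240) = 1400.5 m
8: √((-1773.2)² + (601.3)²) = √(3144238.240 + 361561.690) = 1872.4 m
Threshold 1100 m: 5 (880.7 m), 6 (971.6 m) are within range.

5, 6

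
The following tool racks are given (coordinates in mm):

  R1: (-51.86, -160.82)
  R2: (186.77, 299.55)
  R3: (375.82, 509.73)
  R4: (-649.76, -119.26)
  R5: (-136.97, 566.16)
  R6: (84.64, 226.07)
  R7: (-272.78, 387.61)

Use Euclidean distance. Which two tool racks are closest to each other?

R2 and R6

Pairwise distances:
R1–R2: √((238.63)² + (460.37)²) = √(56944.2769 + 211940.5369) = 518.54 mm
R1–R3: √((427.68)² + (670.55)²) = √(182910.1824 + 449637.3025) = 795.33 mm
R1–R4: √((-597.90)² + (41.56)²) = √(357484.4100 + 1727.2336) = 599.34 mm
R1–R5: √((-85.11)² + (726.98)²) = √(7243.7121 + 528499.9204) = 731.95 mm
R1–R6: √((136.50)² + (386.89)²) = √(18632.2500 + 149683.8721) = 410.26 mm
R1–R7: √((-220.92)² + (548.43)²) = √(48805.6464 + 300775.4649) = 591.25 mm
R2–R3: √((189.05)² + (210.18)²) = √(35739.9025 + 44175.6324) = 282.69 mm
R2–R4: √((-836.53)² + (-418.81)²) = √(699782.4409 + 175401.8161) = 935.51 mm
R2–R5: √((-323.74)² + (266.61)²) = √(104807.5876 + 71080.8921) = 419.39 mm
R2–R6: √((-102.13)² + (-73.48)²) = √(10430.5369 + 5399.3104) = 125.82 mm
R2–R7: √((-459.55)² + (88.06)²) = √(211186.2025 + 7754.5636) = 467.91 mm
R3–R4: √((-1025.58)² + (-628.99)²) = √(1051814.3364 + 395628.4201) = 1203.10 mm
R3–R5: √((-512.79)² + (56.43)²) = √(262953.5841 + 3184.3449) = 515.89 mm
R3–R6: √((-291.18)² + (-283.66)²) = √(84785.7924 + 80462.9956) = 406.51 mm
R3–R7: √((-648.60)² + (-122.12)²) = √(420681.9600 + 14913.2944) = 660.00 mm
R4–R5: √((512.79)² + (685.42)²) = √(262953.5841 + 469800.5764) = 856.01 mm
R4–R6: √((734.40)² + (345.33)²) = √(539343.3600 + 119252.8089) = 811.54 mm
R4–R7: √((376.98)² + (506.87)²) = √(142113.9204 + 256917.1969) = 631.69 mm
R5–R6: √((221.61)² + (-340.09)²) = √(49110.9921 + 115661.2081) = 405.92 mm
R5–R7: √((-135.81)² + (-178.55)²) = √(18444.3561 + 31880.1025) = 224.33 mm
R6–R7: √((-357.42)² + (161.54)²) = √(127749.0564 + 26095.1716) = 392.23 mm
Closest pair: R2–R6 at 125.82 mm.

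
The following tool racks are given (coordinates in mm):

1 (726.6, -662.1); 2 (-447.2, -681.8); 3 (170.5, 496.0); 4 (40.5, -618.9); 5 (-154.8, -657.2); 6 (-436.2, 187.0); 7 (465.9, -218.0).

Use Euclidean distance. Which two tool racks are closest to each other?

Pairwise distances:
1–2: 1174.0 mm
1–3: 1284.7 mm
1–4: 687.5 mm
1–5: 881.4 mm
1–6: 1439.8 mm
1–7: 515.0 mm
2–3: 1329.9 mm
2–4: 491.7 mm
2–5: 293.4 mm
2–6: 868.9 mm
2–7: 1024.1 mm
3–4: 1122.5 mm
3–5: 1198.2 mm
3–6: 680.9 mm
3–7: 772.7 mm
4–5: 199.0 mm
4–6: 936.3 mm
4–7: 584.5 mm
5–6: 889.9 mm
5–7: 760.4 mm
6–7: 988.8 mm
Closest pair: 4–5 at 199.0 mm.

4 and 5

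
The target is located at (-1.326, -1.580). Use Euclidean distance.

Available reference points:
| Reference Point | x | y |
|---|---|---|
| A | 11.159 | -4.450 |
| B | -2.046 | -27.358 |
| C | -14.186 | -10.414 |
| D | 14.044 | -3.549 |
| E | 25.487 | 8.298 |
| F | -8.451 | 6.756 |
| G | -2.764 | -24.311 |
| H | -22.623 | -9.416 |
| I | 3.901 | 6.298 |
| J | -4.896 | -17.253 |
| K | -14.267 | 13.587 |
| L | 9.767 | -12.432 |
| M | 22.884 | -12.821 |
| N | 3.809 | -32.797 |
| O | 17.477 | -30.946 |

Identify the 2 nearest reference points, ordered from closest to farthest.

Distances from (-1.326, -1.580):
A: 12.811
B: 25.788
C: 15.602
D: 15.496
E: 28.575
F: 10.966
G: 22.776
H: 22.693
I: 9.454
J: 16.074
K: 19.938
L: 15.518
M: 26.692
N: 31.637
O: 34.870
Sorted: I (9.454) < F (10.966) < A (12.811) < D (15.496) < …

I, F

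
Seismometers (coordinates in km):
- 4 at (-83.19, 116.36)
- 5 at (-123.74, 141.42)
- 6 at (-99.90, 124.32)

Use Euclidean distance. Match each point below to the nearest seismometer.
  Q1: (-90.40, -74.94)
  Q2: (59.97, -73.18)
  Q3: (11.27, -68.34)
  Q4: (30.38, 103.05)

Q1→4; Q2→4; Q3→4; Q4→4

Q1 at (-90.40, -74.94):
  4: √((7.21)² + (191.30)²) = √(51.9841 + 36595.6900) = 191.44 km
  5: √((-33.34)² + (216.36)²) = √(1111.5556 + 46811.6496) = 218.91 km
  6: √((-9.50)² + (199.26)²) = √(90.2500 + 39704.5476) = 199.49 km
  → nearest: 4 (191.44 km)
Q2 at (59.97, -73.18):
  4: √((-143.16)² + (189.54)²) = √(20494.7856 + 35925.4116) = 237.53 km
  5: √((-183.71)² + (214.60)²) = √(33749.3641 + 46053.1600) = 282.49 km
  6: √((-159.87)² + (197.50)²) = √(25558.4169 + 39006.2500) = 254.10 km
  → nearest: 4 (237.53 km)
Q3 at (11.27, -68.34):
  4: √((-94.46)² + (184.70)²) = √(8922.6916 + 34114.0900) = 207.45 km
  5: √((-135.01)² + (209.76)²) = √(18227.7001 + 43999.2576) = 249.45 km
  6: √((-111.17)² + (192.66)²) = √(12358.7689 + 37117.8756) = 222.43 km
  → nearest: 4 (207.45 km)
Q4 at (30.38, 103.05):
  4: √((-113.57)² + (13.31)²) = √(12898.1449 + 177.1561) = 114.35 km
  5: √((-154.12)² + (38.37)²) = √(23752.9744 + 1472.2569) = 158.82 km
  6: √((-130.28)² + (21.27)²) = √(16972.8784 + 452.4129) = 132.00 km
  → nearest: 4 (114.35 km)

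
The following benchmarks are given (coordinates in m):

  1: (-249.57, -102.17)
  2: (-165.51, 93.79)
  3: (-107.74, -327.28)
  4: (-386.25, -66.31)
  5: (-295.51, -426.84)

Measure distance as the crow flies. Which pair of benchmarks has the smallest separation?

Pairwise distances:
1–2: √((84.06)² + (195.96)²) = √(7066.0836 + 38400.3216) = 213.23 m
1–3: √((141.83)² + (-225.11)²) = √(20115.7489 + 50674.5121) = 266.06 m
1–4: √((-136.68)² + (35.86)²) = √(18681.4224 + 1285.9396) = 141.31 m
1–5: √((-45.94)² + (-324.67)²) = √(2110.4836 + 105410.6089) = 327.90 m
2–3: √((57.77)² + (-421.07)²) = √(3337.3729 + 177299.9449) = 425.01 m
2–4: √((-220.74)² + (-160.10)²) = √(48726.1476 + 25632.0100) = 272.69 m
2–5: √((-130.00)² + (-520.63)²) = √(16900.0000 + 271055.5969) = 536.61 m
3–4: √((-278.51)² + (260.97)²) = √(77567.8201 + 68105.3409) = 381.67 m
3–5: √((-187.77)² + (-99.56)²) = √(35257.5729 + 9912.1936) = 212.53 m
4–5: √((90.74)² + (-360.53)²) = √(8233.7476 + 129981.8809) = 371.77 m
Closest pair: 1–4 at 141.31 m.

1 and 4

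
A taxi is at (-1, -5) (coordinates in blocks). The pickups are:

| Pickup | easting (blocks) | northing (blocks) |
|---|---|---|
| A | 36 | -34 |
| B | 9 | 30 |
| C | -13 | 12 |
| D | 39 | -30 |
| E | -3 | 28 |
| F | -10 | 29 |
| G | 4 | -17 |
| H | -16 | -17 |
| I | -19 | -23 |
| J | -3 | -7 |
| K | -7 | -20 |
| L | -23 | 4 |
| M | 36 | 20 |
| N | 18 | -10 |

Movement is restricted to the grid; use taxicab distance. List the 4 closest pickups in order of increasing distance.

Distances from (-1, -5):
A: |37| + |-29| = 37 + 29 = 66 blocks
B: |10| + |35| = 10 + 35 = 45 blocks
C: |-12| + |17| = 12 + 17 = 29 blocks
D: |40| + |-25| = 40 + 25 = 65 blocks
E: |-2| + |33| = 2 + 33 = 35 blocks
F: |-9| + |34| = 9 + 34 = 43 blocks
G: |5| + |-12| = 5 + 12 = 17 blocks
H: |-15| + |-12| = 15 + 12 = 27 blocks
I: |-18| + |-18| = 18 + 18 = 36 blocks
J: |-2| + |-2| = 2 + 2 = 4 blocks
K: |-6| + |-15| = 6 + 15 = 21 blocks
L: |-22| + |9| = 22 + 9 = 31 blocks
M: |37| + |25| = 37 + 25 = 62 blocks
N: |19| + |-5| = 19 + 5 = 24 blocks
Sorted: J (4 blocks) < G (17 blocks) < K (21 blocks) < N (24 blocks) < H (27 blocks) < C (29 blocks) < …

J, G, K, N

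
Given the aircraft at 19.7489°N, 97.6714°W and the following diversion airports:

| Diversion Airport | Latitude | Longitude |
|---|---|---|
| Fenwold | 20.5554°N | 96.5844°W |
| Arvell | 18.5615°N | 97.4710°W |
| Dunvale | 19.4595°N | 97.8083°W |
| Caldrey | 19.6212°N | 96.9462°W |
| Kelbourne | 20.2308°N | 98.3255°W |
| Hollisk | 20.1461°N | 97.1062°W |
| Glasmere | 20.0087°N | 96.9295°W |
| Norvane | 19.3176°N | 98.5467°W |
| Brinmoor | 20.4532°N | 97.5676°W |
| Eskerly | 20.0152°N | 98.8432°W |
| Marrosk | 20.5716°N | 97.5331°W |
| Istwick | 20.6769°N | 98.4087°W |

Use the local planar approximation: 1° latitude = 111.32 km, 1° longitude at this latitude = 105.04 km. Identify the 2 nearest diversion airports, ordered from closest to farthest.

Distances from 19.7489°N, 97.6714°W:
Fenwold: 145.2484 km
Arvell: 133.8470 km
Dunvale: 35.2797 km
Caldrey: 77.4901 km
Kelbourne: 87.1688 km
Hollisk: 74.0251 km
Glasmere: 83.1227 km
Norvane: 103.7228 km
Brinmoor: 79.1572 km
Eskerly: 126.6054 km
Marrosk: 92.7280 km
Istwick: 129.1116 km
Sorted: Dunvale (35.2797 km) < Hollisk (74.0251 km) < Caldrey (77.4901 km) < Brinmoor (79.1572 km) < …

Dunvale, Hollisk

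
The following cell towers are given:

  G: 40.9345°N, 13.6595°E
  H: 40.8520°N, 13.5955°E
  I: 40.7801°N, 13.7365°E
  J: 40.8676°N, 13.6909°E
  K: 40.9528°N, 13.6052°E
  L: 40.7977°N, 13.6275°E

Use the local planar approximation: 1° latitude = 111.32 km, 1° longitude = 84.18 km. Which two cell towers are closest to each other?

G and K

Pairwise distances:
G–H: √((-0.0825·111.32)² + (-0.0640·84.18)²) = √(84.344019 + 29.025372) = 10.6475 km
G–I: √((-0.1544·111.32)² + (0.0770·84.18)²) = √(295.420744 + 42.014509) = 18.3694 km
G–J: √((-0.0669·111.32)² + (0.0314·84.18)²) = √(55.462396 + 6.986781) = 7.9025 km
G–K: √((0.0183·111.32)² + (-0.0543·84.18)²) = √(4.150005 + 20.893803) = 5.0044 km
G–L: √((-0.1368·111.32)² + (-0.0320·84.18)²) = √(231.909527 + 7.256343) = 15.4650 km
H–I: √((-0.0719·111.32)² + (0.1410·84.18)²) = √(64.062543 + 140.882182) = 14.3159 km
H–J: √((0.0156·111.32)² + (0.0954·84.18)²) = √(3.015752 + 64.493299) = 8.2164 km
H–K: √((0.1008·111.32)² + (0.0097·84.18)²) = √(125.912098 + 0.666747) = 11.2507 km
H–L: √((-0.0543·111.32)² + (0.0320·84.18)²) = √(36.538108 + 7.256343) = 6.6177 km
I–J: √((0.0875·111.32)² + (-0.0456·84.18)²) = √(94.877340 + 14.734911) = 10.4696 km
I–K: √((0.1727·111.32)² + (-0.1313·84.18)²) = √(369.599241 + 122.165139) = 22.1758 km
I–L: √((0.0176·111.32)² + (-0.1090·84.18)²) = √(3.838590 + 84.192002) = 9.3825 km
J–K: √((0.0852·111.32)² + (-0.0857·84.18)²) = √(89.955057 + 52.045057) = 11.9164 km
J–L: √((-0.0699·111.32)² + (-0.0634·84.18)²) = √(60.548132 + 28.483697) = 9.4357 km
K–L: √((-0.1551·111.32)² + (0.0223·84.18)²) = √(298.105501 + 3.523932) = 17.3675 km
Closest pair: G–K at 5.0044 km.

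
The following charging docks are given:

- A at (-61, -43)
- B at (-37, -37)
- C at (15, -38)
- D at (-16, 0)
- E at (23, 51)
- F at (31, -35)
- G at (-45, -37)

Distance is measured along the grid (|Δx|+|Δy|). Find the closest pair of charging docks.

B and G

Pairwise distances:
A–B: |24| + |6| = 24 + 6 = 30
A–C: |76| + |5| = 76 + 5 = 81
A–D: |45| + |43| = 45 + 43 = 88
A–E: |84| + |94| = 84 + 94 = 178
A–F: |92| + |8| = 92 + 8 = 100
A–G: |16| + |6| = 16 + 6 = 22
B–C: |52| + |-1| = 52 + 1 = 53
B–D: |21| + |37| = 21 + 37 = 58
B–E: |60| + |88| = 60 + 88 = 148
B–F: |68| + |2| = 68 + 2 = 70
B–G: |-8| + |0| = 8 + 0 = 8
C–D: |-31| + |38| = 31 + 38 = 69
C–E: |8| + |89| = 8 + 89 = 97
C–F: |16| + |3| = 16 + 3 = 19
C–G: |-60| + |1| = 60 + 1 = 61
D–E: |39| + |51| = 39 + 51 = 90
D–F: |47| + |-35| = 47 + 35 = 82
D–G: |-29| + |-37| = 29 + 37 = 66
E–F: |8| + |-86| = 8 + 86 = 94
E–G: |-68| + |-88| = 68 + 88 = 156
F–G: |-76| + |-2| = 76 + 2 = 78
Closest pair: B–G at 8.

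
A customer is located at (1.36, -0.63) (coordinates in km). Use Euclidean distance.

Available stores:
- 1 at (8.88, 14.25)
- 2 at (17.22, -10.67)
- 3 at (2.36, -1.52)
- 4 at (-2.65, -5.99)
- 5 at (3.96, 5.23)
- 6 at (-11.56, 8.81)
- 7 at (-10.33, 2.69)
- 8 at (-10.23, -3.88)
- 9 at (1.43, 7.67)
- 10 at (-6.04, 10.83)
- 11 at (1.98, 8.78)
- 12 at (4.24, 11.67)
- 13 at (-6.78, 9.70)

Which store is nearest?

Distances from (1.36, -0.63):
1: √((7.52)² + (14.88)²) = √(56.5504 + 221.4144) = 16.67 km
2: √((15.86)² + (-10.04)²) = √(251.5396 + 100.8016) = 18.77 km
3: √((1.00)² + (-0.89)²) = √(1.0000 + 0.7921) = 1.34 km
4: √((-4.01)² + (-5.36)²) = √(16.0801 + 28.7296) = 6.69 km
5: √((2.60)² + (5.86)²) = √(6.7600 + 34.3396) = 6.41 km
6: √((-12.92)² + (9.44)²) = √(166.9264 + 89.1136) = 16.00 km
7: √((-11.69)² + (3.32)²) = √(136.6561 + 11.0224) = 12.15 km
8: √((-11.59)² + (-3.25)²) = √(134.3281 + 10.5625) = 12.04 km
9: √((0.07)² + (8.30)²) = √(0.0049 + 68.8900) = 8.30 km
10: √((-7.40)² + (11.46)²) = √(54.7600 + 131.3316) = 13.64 km
11: √((0.62)² + (9.41)²) = √(0.3844 + 88.5481) = 9.43 km
12: √((2.88)² + (12.30)²) = √(8.2944 + 151.2900) = 12.63 km
13: √((-8.14)² + (10.33)²) = √(66.2596 + 106.7089) = 13.15 km
Minimum: 3 at 1.34 km.

3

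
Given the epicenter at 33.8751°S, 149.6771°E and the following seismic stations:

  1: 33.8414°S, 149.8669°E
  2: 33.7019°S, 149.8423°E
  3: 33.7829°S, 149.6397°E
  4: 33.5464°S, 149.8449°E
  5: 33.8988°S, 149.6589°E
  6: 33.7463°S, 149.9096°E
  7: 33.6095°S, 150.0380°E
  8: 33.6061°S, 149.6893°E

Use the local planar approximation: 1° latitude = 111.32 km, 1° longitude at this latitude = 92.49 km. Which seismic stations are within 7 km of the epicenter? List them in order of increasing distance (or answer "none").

Distances from 33.8751°S, 149.6771°E:
1: √((0.0337·111.32)² + (0.1898·92.49)²) = √(14.073632 + 308.164051) = 17.9510 km
2: √((0.1732·111.32)² + (0.1652·92.49)²) = √(371.742462 + 233.458475) = 24.6008 km
3: √((0.0922·111.32)² + (-0.0374·92.49)²) = √(105.343620 + 11.965553) = 10.8309 km
4: √((0.3287·111.32)² + (0.1678·92.49)²) = √(1338.892792 + 240.864875) = 39.7462 km
5: √((-0.0237·111.32)² + (-0.0182·92.49)²) = √(6.960542 + 2.833559) = 3.1296 km
6: √((0.1288·111.32)² + (0.2325·92.49)²) = √(205.578703 + 462.418790) = 25.8456 km
7: √((0.2656·111.32)² + (0.3609·92.49)²) = √(874.183362 + 1114.200433) = 44.5913 km
8: √((0.2690·111.32)² + (0.0122·92.49)²) = √(896.707816 + 1.273237) = 29.9663 km
Threshold 7 km: 5 (3.1296 km) is within range.

5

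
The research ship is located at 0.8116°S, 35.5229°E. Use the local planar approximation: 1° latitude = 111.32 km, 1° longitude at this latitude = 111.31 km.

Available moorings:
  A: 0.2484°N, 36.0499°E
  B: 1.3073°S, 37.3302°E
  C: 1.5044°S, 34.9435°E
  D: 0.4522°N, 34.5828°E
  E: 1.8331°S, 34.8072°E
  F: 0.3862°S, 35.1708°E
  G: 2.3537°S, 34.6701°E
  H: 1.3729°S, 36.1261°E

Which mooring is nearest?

Distances from 0.8116°S, 35.5229°E:
A: √((1.0600·111.32)² + (0.5270·111.31)²) = √(13923.811201 + 3441.039009) = 131.7758 km
B: √((-0.4957·111.32)² + (1.8073·111.31)²) = √(3044.978518 + 40469.595418) = 208.6015 km
C: √((-0.6928·111.32)² + (-0.5794·111.31)²) = √(5947.879389 + 4159.348855) = 100.5347 km
D: √((1.2638·111.32)² + (-0.9401·111.31)²) = √(19792.611372 + 10950.059294) = 175.3359 km
E: √((-1.0215·111.32)² + (-0.7157·111.31)²) = √(12930.732791 + 6346.443235) = 138.8423 km
F: √((0.4254·111.32)² + (-0.3521·111.31)²) = √(2242.546032 + 1536.032538) = 61.4701 km
G: √((-1.5421·111.32)² + (-0.8528·111.31)²) = √(29469.411942 + 9010.787520) = 196.1637 km
H: √((-0.5613·111.32)² + (0.6032·111.31)²) = √(3904.239759 + 4508.073947) = 91.7187 km
Minimum: F at 61.4701 km.

F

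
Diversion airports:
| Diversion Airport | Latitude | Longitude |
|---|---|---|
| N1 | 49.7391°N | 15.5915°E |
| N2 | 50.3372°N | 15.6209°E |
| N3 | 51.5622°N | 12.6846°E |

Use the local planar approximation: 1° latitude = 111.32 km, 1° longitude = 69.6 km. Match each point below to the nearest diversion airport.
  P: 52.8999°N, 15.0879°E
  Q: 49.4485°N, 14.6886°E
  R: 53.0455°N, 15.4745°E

P at 52.8999°N, 15.0879°E:
  N1: √((-3.1608·111.32)² + (0.5036·69.6)²) = √(123805.639752 + 1228.541756) = 353.6017 km
  N2: √((-2.5627·111.32)² + (0.5330·69.6)²) = √(81384.543748 + 1376.172570) = 287.6816 km
  N3: √((-1.3377·111.32)² + (-2.4033·69.6)²) = √(22175.011282 + 27979.145847) = 223.9512 km
  → nearest: N3 (223.9512 km)
Q at 49.4485°N, 14.6886°E:
  N1: √((0.2906·111.32)² + (0.9029·69.6)²) = √(1046.496103 + 3949.096855) = 70.6795 km
  N2: √((0.8887·111.32)² + (0.9323·69.6)²) = √(9787.161520 + 4210.462926) = 118.3116 km
  N3: √((2.1137·111.32)² + (-2.0040·69.6)²) = √(55364.717739 + 19454.224067) = 273.5305 km
  → nearest: N1 (70.6795 km)
R at 53.0455°N, 15.4745°E:
  N1: √((-3.3064·111.32)² + (0.1170·69.6)²) = √(135474.382413 + 66.311706) = 368.1585 km
  N2: √((-2.7083·111.32)² + (0.1464·69.6)²) = √(90894.987613 + 103.824688) = 301.6601 km
  N3: √((-1.4833·111.32)² + (-2.7899·69.6)²) = √(27264.930110 + 37704.722863) = 254.8915 km
  → nearest: N3 (254.8915 km)

P→N3; Q→N1; R→N3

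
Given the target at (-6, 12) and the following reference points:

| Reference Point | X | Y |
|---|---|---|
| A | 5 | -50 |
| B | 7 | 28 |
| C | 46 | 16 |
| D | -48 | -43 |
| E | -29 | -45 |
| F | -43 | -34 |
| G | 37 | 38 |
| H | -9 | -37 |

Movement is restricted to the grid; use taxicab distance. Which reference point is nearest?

Distances from (-6, 12):
A: |11| + |-62| = 11 + 62 = 73
B: |13| + |16| = 13 + 16 = 29
C: |52| + |4| = 52 + 4 = 56
D: |-42| + |-55| = 42 + 55 = 97
E: |-23| + |-57| = 23 + 57 = 80
F: |-37| + |-46| = 37 + 46 = 83
G: |43| + |26| = 43 + 26 = 69
H: |-3| + |-49| = 3 + 49 = 52
Minimum: B at 29.

B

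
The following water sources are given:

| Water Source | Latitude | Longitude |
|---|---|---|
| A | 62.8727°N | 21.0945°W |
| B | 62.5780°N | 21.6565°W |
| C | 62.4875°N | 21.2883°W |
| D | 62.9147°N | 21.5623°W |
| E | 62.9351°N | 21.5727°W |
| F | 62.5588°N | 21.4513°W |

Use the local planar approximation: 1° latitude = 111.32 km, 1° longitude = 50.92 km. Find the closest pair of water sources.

D and E

Pairwise distances:
D–E: 2.3319 km
B–F: 10.6651 km
C–F: 11.4842 km
B–C: 21.2840 km
A–D: 24.2749 km
A–E: 25.3214 km
B–D: 37.7871 km
A–F: 39.3843 km
B–E: 39.9807 km
D–F: 40.0199 km
E–F: 42.3434 km
A–B: 43.5335 km
A–C: 44.0013 km
C–D: 49.5603 km
C–E: 51.8886 km
Closest pair: D–E at 2.3319 km.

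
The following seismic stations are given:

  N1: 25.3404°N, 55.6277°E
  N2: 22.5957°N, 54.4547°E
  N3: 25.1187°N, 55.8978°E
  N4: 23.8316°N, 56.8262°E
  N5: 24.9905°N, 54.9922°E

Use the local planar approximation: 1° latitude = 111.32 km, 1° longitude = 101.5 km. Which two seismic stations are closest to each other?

N1 and N3

Pairwise distances:
N1–N3: 36.8873 km
N1–N5: 75.3514 km
N3–N5: 93.0197 km
N3–N4: 171.4903 km
N1–N4: 207.3852 km
N4–N5: 226.4850 km
N2–N5: 272.1142 km
N2–N4: 277.2514 km
N2–N3: 316.7607 km
N1–N2: 327.9175 km
Closest pair: N1–N3 at 36.8873 km.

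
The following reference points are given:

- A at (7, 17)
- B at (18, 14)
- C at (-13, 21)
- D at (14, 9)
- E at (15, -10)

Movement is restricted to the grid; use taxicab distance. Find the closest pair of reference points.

Pairwise distances:
A–B: |11| + |-3| = 11 + 3 = 14
A–C: |-20| + |4| = 20 + 4 = 24
A–D: |7| + |-8| = 7 + 8 = 15
A–E: |8| + |-27| = 8 + 27 = 35
B–C: |-31| + |7| = 31 + 7 = 38
B–D: |-4| + |-5| = 4 + 5 = 9
B–E: |-3| + |-24| = 3 + 24 = 27
C–D: |27| + |-12| = 27 + 12 = 39
C–E: |28| + |-31| = 28 + 31 = 59
D–E: |1| + |-19| = 1 + 19 = 20
Closest pair: B–D at 9.

B and D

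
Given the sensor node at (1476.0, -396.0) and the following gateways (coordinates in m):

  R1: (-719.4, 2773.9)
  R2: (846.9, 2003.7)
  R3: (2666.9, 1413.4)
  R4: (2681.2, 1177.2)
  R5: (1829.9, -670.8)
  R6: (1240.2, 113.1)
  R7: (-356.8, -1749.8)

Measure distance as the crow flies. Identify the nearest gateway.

Distances from (1476.0, -396.0):
R1: √((-2195.4)² + (3169.9)²) = √(4819781.160 + 10048266.010) = 3855.9 m
R2: √((-629.1)² + (2399.7)²) = √(395766.810 + 5758560.090) = 2480.8 m
R3: √((1190.9)² + (1809.4)²) = √(1418242.810 + 3273928.360) = 2166.1 m
R4: √((1205.2)² + (1573.2)²) = √(1452507.040 + 2474958.240) = 1981.8 m
R5: √((353.9)² + (-274.8)²) = √(125245.210 + 75515.040) = 448.1 m
R6: √((-235.8)² + (509.1)²) = √(55601.640 + 259182.810) = 561.1 m
R7: √((-1832.8)² + (-1353.8)²) = √(3359155.840 + 1832774.440) = 2278.6 m
Minimum: R5 at 448.1 m.

R5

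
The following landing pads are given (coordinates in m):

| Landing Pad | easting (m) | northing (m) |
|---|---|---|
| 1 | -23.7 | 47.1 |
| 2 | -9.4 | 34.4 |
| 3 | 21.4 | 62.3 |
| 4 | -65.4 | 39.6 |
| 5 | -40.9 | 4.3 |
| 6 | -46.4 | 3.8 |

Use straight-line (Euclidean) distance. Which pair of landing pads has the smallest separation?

Pairwise distances:
5–6: 5.5 m
1–2: 19.1 m
4–6: 40.5 m
2–3: 41.6 m
1–4: 42.4 m
4–5: 43.0 m
2–5: 43.6 m
1–5: 46.1 m
1–3: 47.6 m
2–6: 48.0 m
1–6: 48.9 m
2–4: 56.2 m
3–5: 85.1 m
3–6: 89.5 m
3–4: 89.7 m
Closest pair: 5–6 at 5.5 m.

5 and 6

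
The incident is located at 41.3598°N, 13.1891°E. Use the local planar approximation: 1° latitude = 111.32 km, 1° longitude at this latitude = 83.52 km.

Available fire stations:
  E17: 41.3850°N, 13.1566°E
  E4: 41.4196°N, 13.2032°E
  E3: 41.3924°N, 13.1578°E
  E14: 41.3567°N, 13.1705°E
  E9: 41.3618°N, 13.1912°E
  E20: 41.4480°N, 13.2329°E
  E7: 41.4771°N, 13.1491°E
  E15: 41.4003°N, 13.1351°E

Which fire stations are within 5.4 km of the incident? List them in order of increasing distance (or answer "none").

E9, E14, E17, E3

Distances from 41.3598°N, 13.1891°E:
E17: 3.9035 km
E4: 6.7603 km
E3: 4.4726 km
E14: 1.5913 km
E9: 0.2834 km
E20: 10.4778 km
E7: 13.4784 km
E15: 6.3771 km
Threshold 5.4 km: E9 (0.2834 km), E14 (1.5913 km), E17 (3.9035 km), E3 (4.4726 km) are within range.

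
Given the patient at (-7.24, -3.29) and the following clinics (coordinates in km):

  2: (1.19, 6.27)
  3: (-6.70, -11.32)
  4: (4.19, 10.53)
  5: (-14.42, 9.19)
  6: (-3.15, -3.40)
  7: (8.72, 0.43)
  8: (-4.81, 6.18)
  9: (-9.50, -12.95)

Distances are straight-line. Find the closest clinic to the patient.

6

Distances from (-7.24, -3.29):
2: √((8.43)² + (9.56)²) = √(71.0649 + 91.3936) = 12.75 km
3: √((0.54)² + (-8.03)²) = √(0.2916 + 64.4809) = 8.05 km
4: √((11.43)² + (13.82)²) = √(130.6449 + 190.9924) = 17.93 km
5: √((-7.18)² + (12.48)²) = √(51.5524 + 155.7504) = 14.40 km
6: √((4.09)² + (-0.11)²) = √(16.7281 + 0.0121) = 4.09 km
7: √((15.96)² + (3.72)²) = √(254.7216 + 13.8384) = 16.39 km
8: √((2.43)² + (9.47)²) = √(5.9049 + 89.6809) = 9.78 km
9: √((-2.26)² + (-9.66)²) = √(5.1076 + 93.3156) = 9.92 km
Minimum: 6 at 4.09 km.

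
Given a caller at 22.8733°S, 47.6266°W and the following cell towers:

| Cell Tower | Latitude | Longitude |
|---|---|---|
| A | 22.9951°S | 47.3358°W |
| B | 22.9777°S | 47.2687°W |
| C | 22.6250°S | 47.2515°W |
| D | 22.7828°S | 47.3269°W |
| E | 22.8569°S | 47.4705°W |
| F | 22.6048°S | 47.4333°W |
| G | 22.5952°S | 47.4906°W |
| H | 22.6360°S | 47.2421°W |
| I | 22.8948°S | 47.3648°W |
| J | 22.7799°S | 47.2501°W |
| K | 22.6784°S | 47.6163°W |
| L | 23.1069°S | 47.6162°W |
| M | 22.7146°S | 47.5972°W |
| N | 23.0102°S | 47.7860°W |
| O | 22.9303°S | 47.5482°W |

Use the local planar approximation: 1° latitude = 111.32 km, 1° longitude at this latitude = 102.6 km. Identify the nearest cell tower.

Distances from 22.8733°S, 47.6266°W:
A: √((-0.1218·111.32)² + (0.2908·102.6)²) = √(183.840407 + 890.191670) = 32.7724 km
B: √((-0.1044·111.32)² + (0.3579·102.6)²) = √(135.066421 + 1348.398058) = 38.5158 km
C: √((0.2483·111.32)² + (0.3751·102.6)²) = √(764.011392 + 1481.115237) = 47.3828 km
D: √((0.0905·111.32)² + (0.2997·102.6)²) = √(101.494744 + 945.514531) = 32.3575 km
E: √((0.0164·111.32)² + (0.1561·102.6)²) = √(3.332991 + 256.507772) = 16.1196 km
F: √((0.2685·111.32)² + (0.1933·102.6)²) = √(893.377428 + 393.331229) = 35.8707 km
G: √((0.2781·111.32)² + (0.1360·102.6)²) = √(958.403460 + 194.702953) = 33.9574 km
H: √((0.2373·111.32)² + (0.3845·102.6)²) = √(697.817524 + 1556.278830) = 47.4773 km
I: √((-0.0215·111.32)² + (0.2618·102.6)²) = √(5.728268 + 721.496130) = 26.9671 km
J: √((0.0934·111.32)² + (0.3765·102.6)²) = √(108.103598 + 1492.191915) = 40.0037 km
K: √((0.1949·111.32)² + (0.0103·102.6)²) = √(470.728045 + 1.116784) = 21.7220 km
L: √((-0.2336·111.32)² + (0.0104·102.6)²) = √(676.226323 + 1.138574) = 26.0262 km
M: √((0.1587·111.32)² + (0.0294·102.6)²) = √(312.104657 + 9.098910) = 17.9222 km
N: √((-0.1369·111.32)² + (-0.1594·102.6)²) = √(232.248700 + 267.467708) = 22.3543 km
O: √((-0.0570·111.32)² + (0.0784·102.6)²) = √(40.262071 + 64.703362) = 10.2453 km
Minimum: O at 10.2453 km.

O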